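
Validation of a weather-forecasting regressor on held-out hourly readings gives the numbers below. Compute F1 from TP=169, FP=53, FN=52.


Precision = 169/222 = 0.7613
Recall = 169/221 = 0.7647
F1 = 2·P·R/(P+R) = 2·TP/(2·TP+FP+FN) = 338/(338+53+52) = 338/443 = 0.763

0.763


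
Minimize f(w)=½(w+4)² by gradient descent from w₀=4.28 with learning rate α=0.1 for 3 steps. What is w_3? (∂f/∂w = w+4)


step 1: grad = 4.28+4 = 8.28; w = 4.28 - 0.1·(8.28) = 3.452
step 2: grad = 3.452+4 = 7.452; w = 3.452 - 0.1·(7.452) = 2.7068
step 3: grad = 2.7068+4 = 6.7068; w = 2.7068 - 0.1·(6.7068) = 2.03612

2.03612


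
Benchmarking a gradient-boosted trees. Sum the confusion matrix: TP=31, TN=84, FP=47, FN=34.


Total = TP + TN + FP + FN
= 31 + 84 + 47 + 34
= 196
(Predicted positive: 78, predicted negative: 118)

196


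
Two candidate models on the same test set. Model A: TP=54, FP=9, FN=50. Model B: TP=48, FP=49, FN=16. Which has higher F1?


Model A: P=54/63=0.8571, R=54/104=0.5192, F1=2PR/(P+R)=2TP/(2TP+FP+FN)=108/167=0.6467
Model B: P=48/97=0.4948, R=48/64=0.75, F1=2PR/(P+R)=2TP/(2TP+FP+FN)=96/161=0.5963
0.6467 > 0.5963 → Model A

Model A


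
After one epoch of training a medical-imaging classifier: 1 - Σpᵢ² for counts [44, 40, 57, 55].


Probabilities: [44/196, 40/196, 57/196, 55/196] ≈ [0.2245, 0.2041, 0.2908, 0.2806]
Σpᵢ² = (1936 + 1600 + 3249 + 3025)/196² = 9810/38416
Gini = 1 - Σpᵢ² = 1 - 9810/38416 = 0.7446

0.7446


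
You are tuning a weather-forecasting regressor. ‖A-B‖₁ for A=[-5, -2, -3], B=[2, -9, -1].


d = |-5-2| + |-2+ 9| + |-3+ 1|
  = 7 + 7 + 2
  = 16

16


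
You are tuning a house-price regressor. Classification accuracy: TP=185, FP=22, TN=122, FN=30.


Accuracy = (TP+TN)/(TP+TN+FP+FN)
= (185+122)/(359)
= 307/359 = 85.52%

85.52%


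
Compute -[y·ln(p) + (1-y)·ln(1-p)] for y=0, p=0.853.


BCE = -[y·ln(p) + (1-y)·ln(1-p)]
= -0 - 1·ln(1-0.853)
= -ln(0.147) = 1.9173

1.9173


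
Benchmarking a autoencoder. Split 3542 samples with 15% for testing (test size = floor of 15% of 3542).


Test = ⌊3542·15/100⌋ = 531
Train = 3542 - 531 = 3011

Train: 3011, Test: 531


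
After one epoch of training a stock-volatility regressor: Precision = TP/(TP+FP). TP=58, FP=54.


Precision = TP/(TP+FP)
= 58/(58+54)
= 58/112 = 51.79%

51.79%


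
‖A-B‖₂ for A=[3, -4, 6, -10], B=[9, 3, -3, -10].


d = √((3-9)² + (-4-3)² + (6+ 3)² + (-10+ 10)²)
  = √(36 + 49 + 81 + 0)
  = √166 = 12.8841

12.8841


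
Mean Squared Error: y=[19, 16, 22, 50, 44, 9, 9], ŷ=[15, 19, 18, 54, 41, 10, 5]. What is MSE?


Squared errors: (19-15)²=16, (16-19)²=9, (22-18)²=16, (50-54)²=16, (44-41)²=9, (9-10)²=1, (9-5)²=16
Sum = 83
MSE = 83/7 = 83/7

83/7


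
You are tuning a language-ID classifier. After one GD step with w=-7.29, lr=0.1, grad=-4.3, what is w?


w_new = w - α·∇
= -7.29 - 0.1·-4.3
= -7.29 + 0.43
= -6.86

-6.86


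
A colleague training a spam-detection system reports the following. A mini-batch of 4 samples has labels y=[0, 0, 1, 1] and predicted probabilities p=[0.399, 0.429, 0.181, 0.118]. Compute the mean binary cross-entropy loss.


L[0] = -ln(1-0.399) = -ln(0.601) = 0.5092
L[1] = -ln(1-0.429) = -ln(0.571) = 0.5604
L[2] = -ln(0.181) = 1.7093
L[3] = -ln(0.118) = 2.1371
mean = (0.5092 + 0.5604 + 1.7093 + 2.1371)/4 = 1.229

1.229


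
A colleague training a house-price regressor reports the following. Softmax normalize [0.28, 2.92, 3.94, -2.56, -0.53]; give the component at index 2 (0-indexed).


Exponentials: e^0.28=1.3231, e^2.92=18.5413, e^3.94=51.4186, e^-2.56=0.0773, e^-0.53=0.5886
Sum = 71.9489
Softmax = [0.0184, 0.2577, 0.7147, 0.0011, 0.0082]
p[2] = 51.4186/71.9489 = 0.7147

0.7147


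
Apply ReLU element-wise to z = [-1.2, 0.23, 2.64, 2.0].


ReLU(-1.2) = max(0, -1.2) = 0.0
ReLU(0.23) = max(0, 0.23) = 0.23
ReLU(2.64) = max(0, 2.64) = 2.64
ReLU(2.0) = max(0, 2.0) = 2.0
result = [0.0, 0.23, 2.64, 2.0]

[0.0, 0.23, 2.64, 2.0]


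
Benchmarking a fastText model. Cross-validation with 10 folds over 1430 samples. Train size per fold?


Fold size = 1430/10 = 143
Training per fold = 1430 - 143 = 1287

1287


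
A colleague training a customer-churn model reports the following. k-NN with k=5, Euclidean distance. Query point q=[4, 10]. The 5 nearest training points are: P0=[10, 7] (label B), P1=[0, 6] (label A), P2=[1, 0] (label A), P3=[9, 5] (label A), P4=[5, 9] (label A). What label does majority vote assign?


d(q,P0) = 6.7082  (label B)
d(q,P1) = 5.6569  (label A)
d(q,P2) = 10.4403  (label A)
d(q,P3) = 7.0711  (label A)
d(q,P4) = 1.4142  (label A)
Votes: A=4, B=1
Majority → A

A


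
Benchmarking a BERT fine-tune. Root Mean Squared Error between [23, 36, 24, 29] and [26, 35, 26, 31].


MSE = 18/4 = 4.5
RMSE = √(18/4) = 2.1213

2.1213


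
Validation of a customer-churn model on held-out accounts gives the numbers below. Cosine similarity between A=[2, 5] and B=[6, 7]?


A·B = 2·6 + 5·7 = 47
‖A‖ = √29 = 5.3852, ‖B‖ = √85 = 9.2195
cos = 47/(√29·√85) = 47/√2465 = 0.9466

0.9466


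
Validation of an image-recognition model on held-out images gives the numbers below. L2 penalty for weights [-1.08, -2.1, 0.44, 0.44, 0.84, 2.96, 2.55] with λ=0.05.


‖w‖₂² = (-1.08)² + (-2.1)² + (0.44)² + (0.44)² + (0.84)² + (2.96)² + (2.55)²
     = 1.1664 + 4.41 + 0.1936 + 0.1936 + 0.7056 + 8.7616 + 6.5025
     = 21.9333
λ·‖w‖₂² = 0.05·21.9333 = 1.096665

1.096665


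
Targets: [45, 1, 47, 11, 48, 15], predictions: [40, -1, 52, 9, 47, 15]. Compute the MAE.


Absolute errors: |45-40|=5, |1+ 1|=2, |47-52|=5, |11-9|=2, |48-47|=1, |15-15|=0
Sum = 15
MAE = 15/6 = 5/2

5/2


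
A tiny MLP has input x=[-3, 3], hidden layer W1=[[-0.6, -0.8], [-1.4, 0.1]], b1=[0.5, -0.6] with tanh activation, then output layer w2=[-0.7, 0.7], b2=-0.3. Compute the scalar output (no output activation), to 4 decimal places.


z1[0] = (-0.6)·(-3) + (-0.8)·(3) + 0.5 = -0.1
z1[1] = (-1.4)·(-3) + (0.1)·(3) - 0.6 = 3.9
h = tanh(z1) = [-0.0997, 0.9992]
output = (-0.7)·(-0.0997) + (0.7)·(0.9992) - 0.3 = 0.4692

0.4692


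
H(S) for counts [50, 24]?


Probabilities: [50/74, 24/74] ≈ [0.6757, 0.3243]
H = -((50/74)·log₂(50/74) + (24/74)·log₂(24/74))
  = 0.909 bits

0.909 bits


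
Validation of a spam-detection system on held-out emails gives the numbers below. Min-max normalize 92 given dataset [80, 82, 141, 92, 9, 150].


min=9, max=150
(92-9)/(150-9) = 83/141 = 0.5887

0.5887


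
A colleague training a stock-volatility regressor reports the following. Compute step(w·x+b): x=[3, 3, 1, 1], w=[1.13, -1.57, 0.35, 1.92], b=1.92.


z = (3)·(1.13) + (3)·(-1.57) + (1)·(0.35) + (1)·(1.92) + 1.92
  = 2.87
step(z) = 1 (z≥0)

1


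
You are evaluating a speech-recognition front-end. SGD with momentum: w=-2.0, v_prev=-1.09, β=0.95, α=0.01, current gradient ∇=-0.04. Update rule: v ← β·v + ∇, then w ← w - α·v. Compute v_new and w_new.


v_new = 0.95·-1.09 - 0.04 = -1.0355 - 0.04 = -1.0755
w_new = -2.0 - 0.01·-1.0755 = -2.0 + 0.010755 = -1.989245

v_new=-1.0755, w_new=-1.989245


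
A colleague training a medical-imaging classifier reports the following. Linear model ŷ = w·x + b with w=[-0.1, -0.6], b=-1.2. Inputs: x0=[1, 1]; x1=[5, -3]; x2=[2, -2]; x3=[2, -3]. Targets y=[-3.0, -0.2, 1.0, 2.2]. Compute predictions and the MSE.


ŷ0 = (-0.1)·(1) + (-0.6)·(1) - 1.2 = -1.9
ŷ1 = (-0.1)·(5) + (-0.6)·(-3) - 1.2 = 0.1
ŷ2 = (-0.1)·(2) + (-0.6)·(-2) - 1.2 = -0.2
ŷ3 = (-0.1)·(2) + (-0.6)·(-3) - 1.2 = 0.4
errors² = [1.21, 0.09, 1.44, 3.24]
MSE = 5.9800/4 = 1.495

1.495


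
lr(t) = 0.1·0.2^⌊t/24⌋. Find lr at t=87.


n_drops = ⌊87/24⌋ = 3
lr = 0.1·0.2^3 = 0.1·0.008 = 0.0008

0.0008


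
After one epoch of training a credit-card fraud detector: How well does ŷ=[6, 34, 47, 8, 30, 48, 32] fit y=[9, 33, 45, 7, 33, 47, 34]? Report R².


ȳ = 29.7143
SS_res = Σ(y-ŷ)² = 29
SS_tot = Σ(y-ȳ)² = 1517.43
R² = 1 - SS_res/SS_tot = 1 - 0.0191 = 0.9809

0.9809


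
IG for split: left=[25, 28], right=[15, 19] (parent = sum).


Parent = [40, 47], H_parent = 0.9953
H_left = 0.9977 (n=53), H_right = 0.99 (n=34)
H_children = (53/87)·0.9977 + (34/87)·0.99 = 0.9947
IG = 0.9953 - 0.9947 = 0.0006

0.0006


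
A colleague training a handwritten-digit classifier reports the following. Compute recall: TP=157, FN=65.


Recall = TP/(TP+FN)
= 157/(157+65)
= 157/222 = 70.72%

70.72%


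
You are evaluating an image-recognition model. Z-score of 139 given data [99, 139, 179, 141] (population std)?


μ = 139.5, σ = 28.2975
z = (139 - 139.5)/28.2975 = -0.0177

-0.0177


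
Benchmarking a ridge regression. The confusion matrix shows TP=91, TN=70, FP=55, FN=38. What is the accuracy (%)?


Accuracy = (TP+TN)/(TP+TN+FP+FN)
= (91+70)/(254)
= 161/254 = 63.39%

63.39%


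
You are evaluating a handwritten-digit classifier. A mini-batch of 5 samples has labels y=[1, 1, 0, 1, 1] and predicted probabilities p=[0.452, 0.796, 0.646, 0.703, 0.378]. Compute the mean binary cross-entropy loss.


L[0] = -ln(0.452) = 0.7941
L[1] = -ln(0.796) = 0.2282
L[2] = -ln(1-0.646) = -ln(0.354) = 1.0385
L[3] = -ln(0.703) = 0.3524
L[4] = -ln(0.378) = 0.9729
mean = (0.7941 + 0.2282 + 1.0385 + 0.3524 + 0.9729)/5 = 0.6772

0.6772


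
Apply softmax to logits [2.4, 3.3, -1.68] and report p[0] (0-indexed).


Exponentials: e^2.4=11.0232, e^3.3=27.1126, e^-1.68=0.1864
Sum = 38.3222
Softmax = [0.2876, 0.7075, 0.0049]
p[0] = 11.0232/38.3222 = 0.2876

0.2876


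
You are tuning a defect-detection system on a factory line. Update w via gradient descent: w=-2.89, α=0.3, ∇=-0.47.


w_new = w - α·∇
= -2.89 - 0.3·-0.47
= -2.89 + 0.141
= -2.749

-2.749


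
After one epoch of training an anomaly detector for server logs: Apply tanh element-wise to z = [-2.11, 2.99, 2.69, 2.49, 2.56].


tanh(-2.11) = -0.971
tanh(2.99) = 0.995
tanh(2.69) = 0.9908
tanh(2.49) = 0.9863
tanh(2.56) = 0.9881
result = [-0.971, 0.995, 0.9908, 0.9863, 0.9881]

[-0.971, 0.995, 0.9908, 0.9863, 0.9881]


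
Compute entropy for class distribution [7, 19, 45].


Probabilities: [7/71, 19/71, 45/71] ≈ [0.0986, 0.2676, 0.6338]
H = -((7/71)·log₂(7/71) + (19/71)·log₂(19/71) + (45/71)·log₂(45/71))
  = 1.2554 bits

1.2554 bits


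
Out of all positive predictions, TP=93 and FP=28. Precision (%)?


Precision = TP/(TP+FP)
= 93/(93+28)
= 93/121 = 76.86%

76.86%


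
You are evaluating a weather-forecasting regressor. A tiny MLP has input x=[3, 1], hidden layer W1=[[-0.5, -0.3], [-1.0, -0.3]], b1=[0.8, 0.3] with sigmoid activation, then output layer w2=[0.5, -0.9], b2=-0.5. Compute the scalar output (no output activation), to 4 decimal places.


z1[0] = (-0.5)·(3) + (-0.3)·(1) + 0.8 = -1.0
z1[1] = (-1.0)·(3) + (-0.3)·(1) + 0.3 = -3.0
h = sigmoid(z1) = [0.2689, 0.0474]
output = (0.5)·(0.2689) + (-0.9)·(0.0474) - 0.5 = -0.4082

-0.4082


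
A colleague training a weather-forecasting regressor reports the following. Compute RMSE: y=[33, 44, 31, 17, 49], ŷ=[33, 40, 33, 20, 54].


MSE = 54/5 = 10.8
RMSE = √(54/5) = 3.2863

3.2863


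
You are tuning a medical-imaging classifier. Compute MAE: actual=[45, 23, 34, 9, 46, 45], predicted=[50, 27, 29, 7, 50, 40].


Absolute errors: |45-50|=5, |23-27|=4, |34-29|=5, |9-7|=2, |46-50|=4, |45-40|=5
Sum = 25
MAE = 25/6 = 25/6

25/6


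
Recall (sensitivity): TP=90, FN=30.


Recall = TP/(TP+FN)
= 90/(90+30)
= 90/120 = 75.0%

75.0%


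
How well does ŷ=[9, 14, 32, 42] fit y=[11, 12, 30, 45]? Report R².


ȳ = 24.5
SS_res = Σ(y-ŷ)² = 21
SS_tot = Σ(y-ȳ)² = 789
R² = 1 - SS_res/SS_tot = 1 - 0.0266 = 0.9734

0.9734


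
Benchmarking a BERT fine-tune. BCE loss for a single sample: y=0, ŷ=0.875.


BCE = -[y·ln(p) + (1-y)·ln(1-p)]
= -0 - 1·ln(1-0.875)
= -ln(0.125) = 2.0794

2.0794


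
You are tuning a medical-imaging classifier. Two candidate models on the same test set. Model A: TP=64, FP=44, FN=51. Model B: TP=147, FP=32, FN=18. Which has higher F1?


Model A: P=64/108=0.5926, R=64/115=0.5565, F1=2PR/(P+R)=2TP/(2TP+FP+FN)=128/223=0.574
Model B: P=147/179=0.8212, R=147/165=0.8909, F1=2PR/(P+R)=2TP/(2TP+FP+FN)=294/344=0.8547
0.574 < 0.8547 → Model B

Model B


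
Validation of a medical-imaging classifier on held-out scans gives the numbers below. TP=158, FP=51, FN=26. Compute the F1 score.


Precision = 158/209 = 0.756
Recall = 158/184 = 0.8587
F1 = 2·P·R/(P+R) = 2·TP/(2·TP+FP+FN) = 316/(316+51+26) = 316/393 = 0.8041

0.8041


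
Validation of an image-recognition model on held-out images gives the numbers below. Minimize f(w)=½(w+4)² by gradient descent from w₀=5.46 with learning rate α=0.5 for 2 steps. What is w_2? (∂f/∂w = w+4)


step 1: grad = 5.46+4 = 9.46; w = 5.46 - 0.5·(9.46) = 0.73
step 2: grad = 0.73+4 = 4.73; w = 0.73 - 0.5·(4.73) = -1.635

-1.635


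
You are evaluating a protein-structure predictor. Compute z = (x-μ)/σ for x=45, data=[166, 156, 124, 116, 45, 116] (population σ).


μ = 120.5, σ = 38.9091
z = (45 - 120.5)/38.9091 = -1.9404

-1.9404


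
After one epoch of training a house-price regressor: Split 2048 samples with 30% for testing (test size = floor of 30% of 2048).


Test = ⌊2048·30/100⌋ = 614
Train = 2048 - 614 = 1434

Train: 1434, Test: 614


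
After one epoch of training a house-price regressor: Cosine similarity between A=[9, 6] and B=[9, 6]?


A·B = 9·9 + 6·6 = 117
‖A‖ = √117 = 10.8167, ‖B‖ = √117 = 10.8167
cos = 117/(√117·√117) = 117/√13689 = 1.0

1.0


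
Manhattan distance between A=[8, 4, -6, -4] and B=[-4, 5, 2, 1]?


d = |8+ 4| + |4-5| + |-6-2| + |-4-1|
  = 12 + 1 + 8 + 5
  = 26

26


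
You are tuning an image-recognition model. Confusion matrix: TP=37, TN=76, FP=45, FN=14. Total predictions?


Total = TP + TN + FP + FN
= 37 + 76 + 45 + 14
= 172
(Predicted positive: 82, predicted negative: 90)

172


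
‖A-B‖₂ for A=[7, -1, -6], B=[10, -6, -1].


d = √((7-10)² + (-1+ 6)² + (-6+ 1)²)
  = √(9 + 25 + 25)
  = √59 = 7.6811

7.6811


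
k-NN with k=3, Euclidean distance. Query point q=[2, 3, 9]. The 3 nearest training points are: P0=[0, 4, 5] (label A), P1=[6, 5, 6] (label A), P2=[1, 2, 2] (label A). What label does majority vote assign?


d(q,P0) = 4.5826  (label A)
d(q,P1) = 5.3852  (label A)
d(q,P2) = 7.1414  (label A)
Votes: A=3, B=0
Majority → A

A


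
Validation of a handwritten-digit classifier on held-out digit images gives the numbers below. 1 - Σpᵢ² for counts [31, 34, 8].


Probabilities: [31/73, 34/73, 8/73] ≈ [0.4247, 0.4658, 0.1096]
Σpᵢ² = (961 + 1156 + 64)/73² = 2181/5329
Gini = 1 - Σpᵢ² = 1 - 2181/5329 = 0.5907

0.5907


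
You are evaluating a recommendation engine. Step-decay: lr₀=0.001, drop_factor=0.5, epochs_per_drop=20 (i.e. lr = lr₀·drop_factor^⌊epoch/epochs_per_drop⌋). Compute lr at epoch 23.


n_drops = ⌊23/20⌋ = 1
lr = 0.001·0.5^1 = 0.001·0.5 = 0.0005

0.0005


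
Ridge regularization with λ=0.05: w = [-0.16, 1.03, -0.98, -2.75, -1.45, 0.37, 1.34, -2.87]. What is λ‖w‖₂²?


‖w‖₂² = (-0.16)² + (1.03)² + (-0.98)² + (-2.75)² + (-1.45)² + (0.37)² + (1.34)² + (-2.87)²
     = 0.0256 + 1.0609 + 0.9604 + 7.5625 + 2.1025 + 0.1369 + 1.7956 + 8.2369
     = 21.8813
λ·‖w‖₂² = 0.05·21.8813 = 1.094065

1.094065


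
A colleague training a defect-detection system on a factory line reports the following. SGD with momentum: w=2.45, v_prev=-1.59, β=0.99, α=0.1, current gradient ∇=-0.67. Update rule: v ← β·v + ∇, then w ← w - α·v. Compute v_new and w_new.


v_new = 0.99·-1.59 - 0.67 = -1.5741 - 0.67 = -2.2441
w_new = 2.45 - 0.1·-2.2441 = 2.45 + 0.22441 = 2.67441

v_new=-2.2441, w_new=2.67441


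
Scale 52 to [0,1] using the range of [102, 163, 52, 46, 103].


min=46, max=163
(52-46)/(163-46) = 6/117 = 0.0513

0.0513


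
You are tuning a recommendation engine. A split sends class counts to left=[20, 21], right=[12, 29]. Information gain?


Parent = [32, 50], H_parent = 0.965
H_left = 0.9996 (n=41), H_right = 0.8722 (n=41)
H_children = (41/82)·0.9996 + (41/82)·0.8722 = 0.9359
IG = 0.965 - 0.9359 = 0.0291

0.0291


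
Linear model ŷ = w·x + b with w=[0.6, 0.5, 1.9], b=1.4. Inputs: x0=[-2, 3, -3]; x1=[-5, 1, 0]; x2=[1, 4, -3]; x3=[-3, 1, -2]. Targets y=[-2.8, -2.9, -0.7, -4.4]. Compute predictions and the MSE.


ŷ0 = (0.6)·(-2) + (0.5)·(3) + (1.9)·(-3) + 1.4 = -4.0
ŷ1 = (0.6)·(-5) + (0.5)·(1) + (1.9)·(0) + 1.4 = -1.1
ŷ2 = (0.6)·(1) + (0.5)·(4) + (1.9)·(-3) + 1.4 = -1.7
ŷ3 = (0.6)·(-3) + (0.5)·(1) + (1.9)·(-2) + 1.4 = -3.7
errors² = [1.44, 3.24, 1.0, 0.49]
MSE = 6.1700/4 = 1.5425

1.5425


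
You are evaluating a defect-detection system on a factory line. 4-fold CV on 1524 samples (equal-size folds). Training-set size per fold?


Fold size = 1524/4 = 381
Training per fold = 1524 - 381 = 1143

1143


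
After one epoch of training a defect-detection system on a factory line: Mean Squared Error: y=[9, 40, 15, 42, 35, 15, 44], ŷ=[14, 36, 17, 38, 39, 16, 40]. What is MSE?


Squared errors: (9-14)²=25, (40-36)²=16, (15-17)²=4, (42-38)²=16, (35-39)²=16, (15-16)²=1, (44-40)²=16
Sum = 94
MSE = 94/7 = 94/7

94/7


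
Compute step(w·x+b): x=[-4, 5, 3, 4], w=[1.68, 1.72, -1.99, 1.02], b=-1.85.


z = (-4)·(1.68) + (5)·(1.72) + (3)·(-1.99) + (4)·(1.02) - 1.85
  = -1.86
step(z) = 0 (z<0)

0


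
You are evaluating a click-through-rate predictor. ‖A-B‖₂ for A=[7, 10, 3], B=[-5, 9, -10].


d = √((7+ 5)² + (10-9)² + (3+ 10)²)
  = √(144 + 1 + 169)
  = √314 = 17.72

17.72


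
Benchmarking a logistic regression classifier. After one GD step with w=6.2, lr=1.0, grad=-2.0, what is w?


w_new = w - α·∇
= 6.2 - 1.0·-2.0
= 6.2 + 2
= 8.2

8.2


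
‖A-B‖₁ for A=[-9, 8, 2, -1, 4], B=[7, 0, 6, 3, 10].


d = |-9-7| + |8-0| + |2-6| + |-1-3| + |4-10|
  = 16 + 8 + 4 + 4 + 6
  = 38

38


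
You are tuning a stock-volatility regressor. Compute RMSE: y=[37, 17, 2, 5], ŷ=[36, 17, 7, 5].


MSE = 26/4 = 6.5
RMSE = √(26/4) = 2.5495

2.5495


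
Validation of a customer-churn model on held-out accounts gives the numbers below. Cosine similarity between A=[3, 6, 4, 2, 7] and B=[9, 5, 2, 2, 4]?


A·B = 3·9 + 6·5 + 4·2 + 2·2 + 7·4 = 97
‖A‖ = √114 = 10.6771, ‖B‖ = √130 = 11.4018
cos = 97/(√114·√130) = 97/√14820 = 0.7968

0.7968


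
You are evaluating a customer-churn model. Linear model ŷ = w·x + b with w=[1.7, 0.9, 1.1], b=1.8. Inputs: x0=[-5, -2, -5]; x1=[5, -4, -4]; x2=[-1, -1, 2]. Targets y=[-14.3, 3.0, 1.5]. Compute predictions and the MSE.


ŷ0 = (1.7)·(-5) + (0.9)·(-2) + (1.1)·(-5) + 1.8 = -14.0
ŷ1 = (1.7)·(5) + (0.9)·(-4) + (1.1)·(-4) + 1.8 = 2.3
ŷ2 = (1.7)·(-1) + (0.9)·(-1) + (1.1)·(2) + 1.8 = 1.4
errors² = [0.09, 0.49, 0.01]
MSE = 0.5900/3 = 0.1967

0.1967


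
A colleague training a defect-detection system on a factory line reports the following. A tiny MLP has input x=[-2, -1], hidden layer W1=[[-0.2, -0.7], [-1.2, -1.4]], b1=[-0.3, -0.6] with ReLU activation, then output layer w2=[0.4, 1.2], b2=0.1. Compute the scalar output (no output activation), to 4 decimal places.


z1[0] = (-0.2)·(-2) + (-0.7)·(-1) - 0.3 = 0.8
z1[1] = (-1.2)·(-2) + (-1.4)·(-1) - 0.6 = 3.2
h = ReLU(z1) = [0.8, 3.2]
output = (0.4)·(0.8) + (1.2)·(3.2) + 0.1 = 4.26

4.26


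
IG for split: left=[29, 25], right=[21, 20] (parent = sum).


Parent = [50, 45], H_parent = 0.998
H_left = 0.996 (n=54), H_right = 0.9996 (n=41)
H_children = (54/95)·0.996 + (41/95)·0.9996 = 0.9976
IG = 0.998 - 0.9976 = 0.0004

0.0004


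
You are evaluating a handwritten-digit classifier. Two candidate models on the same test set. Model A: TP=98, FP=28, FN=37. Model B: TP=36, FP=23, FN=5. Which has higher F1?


Model A: P=98/126=0.7778, R=98/135=0.7259, F1=2PR/(P+R)=2TP/(2TP+FP+FN)=196/261=0.751
Model B: P=36/59=0.6102, R=36/41=0.878, F1=2PR/(P+R)=2TP/(2TP+FP+FN)=72/100=0.72
0.751 > 0.72 → Model A

Model A


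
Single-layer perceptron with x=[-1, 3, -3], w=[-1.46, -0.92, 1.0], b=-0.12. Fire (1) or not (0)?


z = (-1)·(-1.46) + (3)·(-0.92) + (-3)·(1.0) - 0.12
  = -4.42
step(z) = 0 (z<0)

0


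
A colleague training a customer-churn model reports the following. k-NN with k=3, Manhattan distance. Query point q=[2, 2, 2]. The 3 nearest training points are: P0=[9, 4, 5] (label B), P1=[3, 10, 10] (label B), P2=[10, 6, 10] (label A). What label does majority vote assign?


d(q,P0) = 12  (label B)
d(q,P1) = 17  (label B)
d(q,P2) = 20  (label A)
Votes: A=1, B=2
Majority → B

B


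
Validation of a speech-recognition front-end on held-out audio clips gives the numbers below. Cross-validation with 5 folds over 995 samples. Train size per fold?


Fold size = 995/5 = 199
Training per fold = 995 - 199 = 796

796


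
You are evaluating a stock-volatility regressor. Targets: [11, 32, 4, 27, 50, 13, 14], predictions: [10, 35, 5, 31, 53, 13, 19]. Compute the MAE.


Absolute errors: |11-10|=1, |32-35|=3, |4-5|=1, |27-31|=4, |50-53|=3, |13-13|=0, |14-19|=5
Sum = 17
MAE = 17/7 = 17/7

17/7


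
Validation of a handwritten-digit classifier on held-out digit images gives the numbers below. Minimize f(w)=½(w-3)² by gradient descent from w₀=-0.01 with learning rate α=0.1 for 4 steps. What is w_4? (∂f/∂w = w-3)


step 1: grad = -0.01-3 = -3.01; w = -0.01 - 0.1·(-3.01) = 0.291
step 2: grad = 0.291-3 = -2.709; w = 0.291 - 0.1·(-2.709) = 0.5619
step 3: grad = 0.5619-3 = -2.4381; w = 0.5619 - 0.1·(-2.4381) = 0.80571
step 4: grad = 0.80571-3 = -2.19429; w = 0.80571 - 0.1·(-2.19429) = 1.025139

1.025139


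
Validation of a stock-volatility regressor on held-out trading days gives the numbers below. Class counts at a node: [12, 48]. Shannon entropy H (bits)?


Probabilities: [12/60, 48/60] ≈ [0.2, 0.8]
H = -((12/60)·log₂(12/60) + (48/60)·log₂(48/60))
  = 0.7219 bits

0.7219 bits


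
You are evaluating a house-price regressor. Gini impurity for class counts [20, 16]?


Probabilities: [20/36, 16/36] ≈ [0.5556, 0.4444]
Σpᵢ² = (400 + 256)/36² = 656/1296
Gini = 1 - Σpᵢ² = 1 - 656/1296 = 0.4938

0.4938


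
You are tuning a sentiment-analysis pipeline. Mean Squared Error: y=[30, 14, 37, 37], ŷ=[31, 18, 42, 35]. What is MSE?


Squared errors: (30-31)²=1, (14-18)²=16, (37-42)²=25, (37-35)²=4
Sum = 46
MSE = 46/4 = 23/2

23/2


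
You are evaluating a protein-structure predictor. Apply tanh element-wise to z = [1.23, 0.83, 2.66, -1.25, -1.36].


tanh(1.23) = 0.8426
tanh(0.83) = 0.6805
tanh(2.66) = 0.9903
tanh(-1.25) = -0.8483
tanh(-1.36) = -0.8764
result = [0.8426, 0.6805, 0.9903, -0.8483, -0.8764]

[0.8426, 0.6805, 0.9903, -0.8483, -0.8764]


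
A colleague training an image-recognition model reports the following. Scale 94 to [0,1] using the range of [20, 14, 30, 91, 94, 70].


min=14, max=94
(94-14)/(94-14) = 80/80 = 1.0

1.0


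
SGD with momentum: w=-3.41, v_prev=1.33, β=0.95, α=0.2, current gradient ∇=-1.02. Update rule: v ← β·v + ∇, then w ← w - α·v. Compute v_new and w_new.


v_new = 0.95·1.33 - 1.02 = 1.2635 - 1.02 = 0.2435
w_new = -3.41 - 0.2·0.2435 = -3.41 - 0.0487 = -3.4587

v_new=0.2435, w_new=-3.4587


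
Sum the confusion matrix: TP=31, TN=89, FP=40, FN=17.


Total = TP + TN + FP + FN
= 31 + 89 + 40 + 17
= 177
(Predicted positive: 71, predicted negative: 106)

177


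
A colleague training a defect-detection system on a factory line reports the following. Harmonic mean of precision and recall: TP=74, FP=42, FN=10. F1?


Precision = 74/116 = 0.6379
Recall = 74/84 = 0.881
F1 = 2·P·R/(P+R) = 2·TP/(2·TP+FP+FN) = 148/(148+42+10) = 148/200 = 0.74

0.74


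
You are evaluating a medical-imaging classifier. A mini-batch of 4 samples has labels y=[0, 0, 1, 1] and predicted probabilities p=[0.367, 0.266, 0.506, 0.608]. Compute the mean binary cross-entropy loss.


L[0] = -ln(1-0.367) = -ln(0.633) = 0.4573
L[1] = -ln(1-0.266) = -ln(0.734) = 0.3092
L[2] = -ln(0.506) = 0.6812
L[3] = -ln(0.608) = 0.4976
mean = (0.4573 + 0.3092 + 0.6812 + 0.4976)/4 = 0.4863

0.4863


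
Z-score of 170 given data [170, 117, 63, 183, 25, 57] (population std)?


μ = 102.5, σ = 58.9965
z = (170 - 102.5)/58.9965 = 1.1441

1.1441


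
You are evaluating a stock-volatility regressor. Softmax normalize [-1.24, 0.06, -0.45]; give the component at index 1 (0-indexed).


Exponentials: e^-1.24=0.2894, e^0.06=1.0618, e^-0.45=0.6376
Sum = 1.9888
Softmax = [0.1455, 0.5339, 0.3206]
p[1] = 1.0618/1.9888 = 0.5339

0.5339


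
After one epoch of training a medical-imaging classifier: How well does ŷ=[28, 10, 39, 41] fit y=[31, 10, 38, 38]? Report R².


ȳ = 29.25
SS_res = Σ(y-ŷ)² = 19
SS_tot = Σ(y-ȳ)² = 526.75
R² = 1 - SS_res/SS_tot = 1 - 0.0361 = 0.9639

0.9639


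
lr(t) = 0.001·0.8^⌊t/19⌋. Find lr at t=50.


n_drops = ⌊50/19⌋ = 2
lr = 0.001·0.8^2 = 0.001·0.64 = 0.00064

0.00064


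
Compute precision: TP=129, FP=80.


Precision = TP/(TP+FP)
= 129/(129+80)
= 129/209 = 61.72%

61.72%


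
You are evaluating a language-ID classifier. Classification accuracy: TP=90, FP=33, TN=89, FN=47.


Accuracy = (TP+TN)/(TP+TN+FP+FN)
= (90+89)/(259)
= 179/259 = 69.11%

69.11%


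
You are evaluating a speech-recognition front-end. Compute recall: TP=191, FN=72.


Recall = TP/(TP+FN)
= 191/(191+72)
= 191/263 = 72.62%

72.62%


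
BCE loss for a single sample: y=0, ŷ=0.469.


BCE = -[y·ln(p) + (1-y)·ln(1-p)]
= -0 - 1·ln(1-0.469)
= -ln(0.531) = 0.633

0.633


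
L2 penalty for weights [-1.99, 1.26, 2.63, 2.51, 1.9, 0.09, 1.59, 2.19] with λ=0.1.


‖w‖₂² = (-1.99)² + (1.26)² + (2.63)² + (2.51)² + (1.9)² + (0.09)² + (1.59)² + (2.19)²
     = 3.9601 + 1.5876 + 6.9169 + 6.3001 + 3.61 + 0.0081 + 2.5281 + 4.7961
     = 29.707
λ·‖w‖₂² = 0.1·29.707 = 2.9707

2.9707


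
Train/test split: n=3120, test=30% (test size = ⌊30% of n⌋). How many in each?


Test = ⌊3120·30/100⌋ = 936
Train = 3120 - 936 = 2184

Train: 2184, Test: 936


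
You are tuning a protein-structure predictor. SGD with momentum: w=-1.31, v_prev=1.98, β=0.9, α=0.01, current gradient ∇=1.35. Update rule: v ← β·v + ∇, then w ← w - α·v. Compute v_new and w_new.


v_new = 0.9·1.98 + 1.35 = 1.782 + 1.35 = 3.132
w_new = -1.31 - 0.01·3.132 = -1.31 - 0.03132 = -1.34132

v_new=3.132, w_new=-1.34132


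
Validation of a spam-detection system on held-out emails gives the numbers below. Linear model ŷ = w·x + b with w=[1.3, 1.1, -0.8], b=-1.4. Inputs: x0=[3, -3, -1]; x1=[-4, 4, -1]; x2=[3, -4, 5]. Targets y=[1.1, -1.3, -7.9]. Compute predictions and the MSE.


ŷ0 = (1.3)·(3) + (1.1)·(-3) + (-0.8)·(-1) - 1.4 = 0.0
ŷ1 = (1.3)·(-4) + (1.1)·(4) + (-0.8)·(-1) - 1.4 = -1.4
ŷ2 = (1.3)·(3) + (1.1)·(-4) + (-0.8)·(5) - 1.4 = -5.9
errors² = [1.21, 0.01, 4.0]
MSE = 5.2200/3 = 1.74

1.74


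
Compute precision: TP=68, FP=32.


Precision = TP/(TP+FP)
= 68/(68+32)
= 68/100 = 68.0%

68.0%


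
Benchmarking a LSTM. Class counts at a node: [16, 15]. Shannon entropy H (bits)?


Probabilities: [16/31, 15/31] ≈ [0.5161, 0.4839]
H = -((16/31)·log₂(16/31) + (15/31)·log₂(15/31))
  = 0.9992 bits

0.9992 bits


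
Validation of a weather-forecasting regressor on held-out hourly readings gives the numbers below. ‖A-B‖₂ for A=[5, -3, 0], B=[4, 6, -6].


d = √((5-4)² + (-3-6)² + (0+ 6)²)
  = √(1 + 81 + 36)
  = √118 = 10.8628

10.8628


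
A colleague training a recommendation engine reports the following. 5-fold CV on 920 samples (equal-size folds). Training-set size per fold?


Fold size = 920/5 = 184
Training per fold = 920 - 184 = 736

736


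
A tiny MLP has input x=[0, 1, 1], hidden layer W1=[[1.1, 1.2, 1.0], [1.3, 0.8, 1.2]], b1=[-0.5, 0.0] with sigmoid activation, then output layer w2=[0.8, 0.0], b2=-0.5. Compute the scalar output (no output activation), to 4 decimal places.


z1[0] = (1.1)·(0) + (1.2)·(1) + (1.0)·(1) - 0.5 = 1.7
z1[1] = (1.3)·(0) + (0.8)·(1) + (1.2)·(1) + 0.0 = 2.0
h = sigmoid(z1) = [0.8455, 0.8808]
output = (0.8)·(0.8455) + (0.0)·(0.8808) - 0.5 = 0.1764

0.1764


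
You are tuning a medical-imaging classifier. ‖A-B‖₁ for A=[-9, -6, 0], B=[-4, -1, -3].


d = |-9+ 4| + |-6+ 1| + |0+ 3|
  = 5 + 5 + 3
  = 13

13


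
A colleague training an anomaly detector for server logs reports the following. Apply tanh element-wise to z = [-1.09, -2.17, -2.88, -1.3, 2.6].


tanh(-1.09) = -0.7969
tanh(-2.17) = -0.9743
tanh(-2.88) = -0.9937
tanh(-1.3) = -0.8617
tanh(2.6) = 0.989
result = [-0.7969, -0.9743, -0.9937, -0.8617, 0.989]

[-0.7969, -0.9743, -0.9937, -0.8617, 0.989]


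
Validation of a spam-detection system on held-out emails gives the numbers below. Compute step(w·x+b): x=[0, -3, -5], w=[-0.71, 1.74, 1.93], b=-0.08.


z = (0)·(-0.71) + (-3)·(1.74) + (-5)·(1.93) - 0.08
  = -14.95
step(z) = 0 (z<0)

0


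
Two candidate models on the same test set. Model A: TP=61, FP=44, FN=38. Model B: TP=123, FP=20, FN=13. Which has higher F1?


Model A: P=61/105=0.581, R=61/99=0.6162, F1=2PR/(P+R)=2TP/(2TP+FP+FN)=122/204=0.598
Model B: P=123/143=0.8601, R=123/136=0.9044, F1=2PR/(P+R)=2TP/(2TP+FP+FN)=246/279=0.8817
0.598 < 0.8817 → Model B

Model B


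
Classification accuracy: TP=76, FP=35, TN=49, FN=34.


Accuracy = (TP+TN)/(TP+TN+FP+FN)
= (76+49)/(194)
= 125/194 = 64.43%

64.43%


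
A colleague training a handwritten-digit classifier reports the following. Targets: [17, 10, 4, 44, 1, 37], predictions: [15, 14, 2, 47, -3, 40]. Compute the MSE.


Squared errors: (17-15)²=4, (10-14)²=16, (4-2)²=4, (44-47)²=9, (1+ 3)²=16, (37-40)²=9
Sum = 58
MSE = 58/6 = 29/3

29/3


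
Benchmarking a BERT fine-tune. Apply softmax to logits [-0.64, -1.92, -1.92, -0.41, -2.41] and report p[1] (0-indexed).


Exponentials: e^-0.64=0.5273, e^-1.92=0.1466, e^-1.92=0.1466, e^-0.41=0.6637, e^-2.41=0.0898
Sum = 1.574
Softmax = [0.335, 0.0931, 0.0931, 0.4216, 0.0571]
p[1] = 0.1466/1.574 = 0.0931

0.0931


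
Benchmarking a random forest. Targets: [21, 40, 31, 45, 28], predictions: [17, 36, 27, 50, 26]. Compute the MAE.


Absolute errors: |21-17|=4, |40-36|=4, |31-27|=4, |45-50|=5, |28-26|=2
Sum = 19
MAE = 19/5 = 19/5

19/5


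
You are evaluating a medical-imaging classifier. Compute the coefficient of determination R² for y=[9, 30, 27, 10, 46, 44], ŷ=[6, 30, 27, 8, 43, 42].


ȳ = 27.6667
SS_res = Σ(y-ŷ)² = 26
SS_tot = Σ(y-ȳ)² = 1269.33
R² = 1 - SS_res/SS_tot = 1 - 0.0205 = 0.9795

0.9795


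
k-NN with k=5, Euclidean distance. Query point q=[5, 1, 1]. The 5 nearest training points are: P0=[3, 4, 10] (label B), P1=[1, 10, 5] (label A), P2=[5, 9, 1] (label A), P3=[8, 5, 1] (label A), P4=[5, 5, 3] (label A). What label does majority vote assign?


d(q,P0) = 9.6954  (label B)
d(q,P1) = 10.6301  (label A)
d(q,P2) = 8.0  (label A)
d(q,P3) = 5.0  (label A)
d(q,P4) = 4.4721  (label A)
Votes: A=4, B=1
Majority → A

A


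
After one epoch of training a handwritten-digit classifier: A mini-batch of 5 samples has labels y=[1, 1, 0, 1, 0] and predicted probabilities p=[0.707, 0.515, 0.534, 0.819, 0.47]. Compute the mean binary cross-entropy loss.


L[0] = -ln(0.707) = 0.3467
L[1] = -ln(0.515) = 0.6636
L[2] = -ln(1-0.534) = -ln(0.466) = 0.7636
L[3] = -ln(0.819) = 0.1997
L[4] = -ln(1-0.47) = -ln(0.53) = 0.6349
mean = (0.3467 + 0.6636 + 0.7636 + 0.1997 + 0.6349)/5 = 0.5217

0.5217


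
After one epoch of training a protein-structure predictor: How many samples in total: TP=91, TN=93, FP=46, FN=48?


Total = TP + TN + FP + FN
= 91 + 93 + 46 + 48
= 278
(Predicted positive: 137, predicted negative: 141)

278


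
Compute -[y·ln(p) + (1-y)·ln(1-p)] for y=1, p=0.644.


BCE = -[y·ln(p) + (1-y)·ln(1-p)]
= -1·ln(0.644) - 0
= -ln(0.644) = 0.4401

0.4401


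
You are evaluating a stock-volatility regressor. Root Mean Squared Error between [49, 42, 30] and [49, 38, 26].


MSE = 32/3 = 10.6667
RMSE = √(32/3) = 3.266

3.266


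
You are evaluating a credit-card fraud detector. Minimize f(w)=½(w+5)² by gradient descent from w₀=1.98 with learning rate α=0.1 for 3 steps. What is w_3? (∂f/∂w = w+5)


step 1: grad = 1.98+5 = 6.98; w = 1.98 - 0.1·(6.98) = 1.282
step 2: grad = 1.282+5 = 6.282; w = 1.282 - 0.1·(6.282) = 0.6538
step 3: grad = 0.6538+5 = 5.6538; w = 0.6538 - 0.1·(5.6538) = 0.08842

0.08842


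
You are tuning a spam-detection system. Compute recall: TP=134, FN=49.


Recall = TP/(TP+FN)
= 134/(134+49)
= 134/183 = 73.22%

73.22%


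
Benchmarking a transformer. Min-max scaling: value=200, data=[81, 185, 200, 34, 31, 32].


min=31, max=200
(200-31)/(200-31) = 169/169 = 1.0

1.0


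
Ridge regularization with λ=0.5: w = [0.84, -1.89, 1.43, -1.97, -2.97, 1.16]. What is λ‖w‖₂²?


‖w‖₂² = (0.84)² + (-1.89)² + (1.43)² + (-1.97)² + (-2.97)² + (1.16)²
     = 0.7056 + 3.5721 + 2.0449 + 3.8809 + 8.8209 + 1.3456
     = 20.37
λ·‖w‖₂² = 0.5·20.37 = 10.185

10.185


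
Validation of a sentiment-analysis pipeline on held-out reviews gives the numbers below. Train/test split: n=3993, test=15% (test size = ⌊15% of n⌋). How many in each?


Test = ⌊3993·15/100⌋ = 598
Train = 3993 - 598 = 3395

Train: 3395, Test: 598


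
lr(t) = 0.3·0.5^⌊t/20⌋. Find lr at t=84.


n_drops = ⌊84/20⌋ = 4
lr = 0.3·0.5^4 = 0.3·0.0625 = 0.01875

0.01875


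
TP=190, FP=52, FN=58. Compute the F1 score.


Precision = 190/242 = 0.7851
Recall = 190/248 = 0.7661
F1 = 2·P·R/(P+R) = 2·TP/(2·TP+FP+FN) = 380/(380+52+58) = 380/490 = 0.7755

0.7755


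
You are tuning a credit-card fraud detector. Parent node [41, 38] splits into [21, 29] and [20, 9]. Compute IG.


Parent = [41, 38], H_parent = 0.999
H_left = 0.9815 (n=50), H_right = 0.8936 (n=29)
H_children = (50/79)·0.9815 + (29/79)·0.8936 = 0.9492
IG = 0.999 - 0.9492 = 0.0498

0.0498


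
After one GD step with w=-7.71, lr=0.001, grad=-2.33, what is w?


w_new = w - α·∇
= -7.71 - 0.001·-2.33
= -7.71 + 0.00233
= -7.70767

-7.70767


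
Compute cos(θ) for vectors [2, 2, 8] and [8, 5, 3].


A·B = 2·8 + 2·5 + 8·3 = 50
‖A‖ = √72 = 8.4853, ‖B‖ = √98 = 9.8995
cos = 50/(√72·√98) = 50/√7056 = 0.5952

0.5952


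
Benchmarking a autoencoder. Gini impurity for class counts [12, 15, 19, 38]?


Probabilities: [12/84, 15/84, 19/84, 38/84] ≈ [0.1429, 0.1786, 0.2262, 0.4524]
Σpᵢ² = (144 + 225 + 361 + 1444)/84² = 2174/7056
Gini = 1 - Σpᵢ² = 1 - 2174/7056 = 0.6919

0.6919


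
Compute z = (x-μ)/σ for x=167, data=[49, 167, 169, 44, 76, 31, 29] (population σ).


μ = 80.7143, σ = 57.0231
z = (167 - 80.7143)/57.0231 = 1.5132

1.5132


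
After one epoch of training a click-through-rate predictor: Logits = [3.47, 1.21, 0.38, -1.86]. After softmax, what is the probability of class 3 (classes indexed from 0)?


Exponentials: e^3.47=32.1367, e^1.21=3.3535, e^0.38=1.4623, e^-1.86=0.1557
Sum = 37.1082
Softmax = [0.866, 0.0904, 0.0394, 0.0042]
p[3] = 0.1557/37.1082 = 0.0042

0.0042


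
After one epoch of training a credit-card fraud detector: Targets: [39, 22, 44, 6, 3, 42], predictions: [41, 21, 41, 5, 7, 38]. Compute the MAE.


Absolute errors: |39-41|=2, |22-21|=1, |44-41|=3, |6-5|=1, |3-7|=4, |42-38|=4
Sum = 15
MAE = 15/6 = 5/2

5/2


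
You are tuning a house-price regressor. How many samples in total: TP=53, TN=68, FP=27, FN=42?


Total = TP + TN + FP + FN
= 53 + 68 + 27 + 42
= 190
(Predicted positive: 80, predicted negative: 110)

190


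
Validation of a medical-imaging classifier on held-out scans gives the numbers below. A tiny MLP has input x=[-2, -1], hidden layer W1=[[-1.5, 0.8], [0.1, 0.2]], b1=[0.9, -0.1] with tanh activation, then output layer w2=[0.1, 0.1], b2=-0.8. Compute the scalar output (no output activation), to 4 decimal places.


z1[0] = (-1.5)·(-2) + (0.8)·(-1) + 0.9 = 3.1
z1[1] = (0.1)·(-2) + (0.2)·(-1) - 0.1 = -0.5
h = tanh(z1) = [0.9959, -0.4621]
output = (0.1)·(0.9959) + (0.1)·(-0.4621) - 0.8 = -0.7466

-0.7466


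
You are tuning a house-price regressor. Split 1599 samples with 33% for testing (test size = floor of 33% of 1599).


Test = ⌊1599·33/100⌋ = 527
Train = 1599 - 527 = 1072

Train: 1072, Test: 527


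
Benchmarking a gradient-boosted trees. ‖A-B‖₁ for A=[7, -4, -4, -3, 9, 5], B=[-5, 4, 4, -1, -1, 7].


d = |7+ 5| + |-4-4| + |-4-4| + |-3+ 1| + |9+ 1| + |5-7|
  = 12 + 8 + 8 + 2 + 10 + 2
  = 42

42


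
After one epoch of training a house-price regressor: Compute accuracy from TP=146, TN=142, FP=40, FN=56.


Accuracy = (TP+TN)/(TP+TN+FP+FN)
= (146+142)/(384)
= 288/384 = 75.0%

75.0%


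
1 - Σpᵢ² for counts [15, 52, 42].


Probabilities: [15/109, 52/109, 42/109] ≈ [0.1376, 0.4771, 0.3853]
Σpᵢ² = (225 + 2704 + 1764)/109² = 4693/11881
Gini = 1 - Σpᵢ² = 1 - 4693/11881 = 0.605

0.605


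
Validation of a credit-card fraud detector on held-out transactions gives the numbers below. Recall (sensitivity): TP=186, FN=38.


Recall = TP/(TP+FN)
= 186/(186+38)
= 186/224 = 83.04%

83.04%


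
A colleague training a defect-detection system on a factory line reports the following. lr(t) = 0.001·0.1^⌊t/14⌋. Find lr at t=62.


n_drops = ⌊62/14⌋ = 4
lr = 0.001·0.1^4 = 0.001·0.0001 = 0.0000001

0.0000001


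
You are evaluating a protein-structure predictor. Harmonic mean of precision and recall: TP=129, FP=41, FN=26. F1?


Precision = 129/170 = 0.7588
Recall = 129/155 = 0.8323
F1 = 2·P·R/(P+R) = 2·TP/(2·TP+FP+FN) = 258/(258+41+26) = 258/325 = 0.7938

0.7938


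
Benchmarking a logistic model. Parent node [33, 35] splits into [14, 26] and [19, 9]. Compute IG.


Parent = [33, 35], H_parent = 0.9994
H_left = 0.9341 (n=40), H_right = 0.9059 (n=28)
H_children = (40/68)·0.9341 + (28/68)·0.9059 = 0.9225
IG = 0.9994 - 0.9225 = 0.0769

0.0769


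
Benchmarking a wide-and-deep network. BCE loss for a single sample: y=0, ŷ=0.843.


BCE = -[y·ln(p) + (1-y)·ln(1-p)]
= -0 - 1·ln(1-0.843)
= -ln(0.157) = 1.8515

1.8515


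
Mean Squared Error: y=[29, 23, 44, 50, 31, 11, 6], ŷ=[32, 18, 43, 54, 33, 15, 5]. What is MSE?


Squared errors: (29-32)²=9, (23-18)²=25, (44-43)²=1, (50-54)²=16, (31-33)²=4, (11-15)²=16, (6-5)²=1
Sum = 72
MSE = 72/7 = 72/7

72/7


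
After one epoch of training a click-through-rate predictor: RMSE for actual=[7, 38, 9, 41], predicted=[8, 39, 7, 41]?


MSE = 6/4 = 1.5
RMSE = √(6/4) = 1.2247

1.2247


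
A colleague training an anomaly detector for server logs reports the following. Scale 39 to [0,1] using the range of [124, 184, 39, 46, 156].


min=39, max=184
(39-39)/(184-39) = 0/145 = 0.0

0.0


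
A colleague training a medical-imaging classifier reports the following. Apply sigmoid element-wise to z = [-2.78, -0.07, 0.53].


σ(-2.78) = 1/(1+e^2.78) = 0.0584
σ(-0.07) = 1/(1+e^0.07) = 0.4825
σ(0.53) = 1/(1+e^-0.53) = 0.6295
result = [0.0584, 0.4825, 0.6295]

[0.0584, 0.4825, 0.6295]


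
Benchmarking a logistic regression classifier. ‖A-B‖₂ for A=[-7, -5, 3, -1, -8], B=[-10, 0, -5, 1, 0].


d = √((-7+ 10)² + (-5-0)² + (3+ 5)² + (-1-1)² + (-8-0)²)
  = √(9 + 25 + 64 + 4 + 64)
  = √166 = 12.8841

12.8841


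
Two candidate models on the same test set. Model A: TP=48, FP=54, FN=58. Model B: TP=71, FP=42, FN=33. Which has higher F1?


Model A: P=48/102=0.4706, R=48/106=0.4528, F1=2PR/(P+R)=2TP/(2TP+FP+FN)=96/208=0.4615
Model B: P=71/113=0.6283, R=71/104=0.6827, F1=2PR/(P+R)=2TP/(2TP+FP+FN)=142/217=0.6544
0.4615 < 0.6544 → Model B

Model B
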